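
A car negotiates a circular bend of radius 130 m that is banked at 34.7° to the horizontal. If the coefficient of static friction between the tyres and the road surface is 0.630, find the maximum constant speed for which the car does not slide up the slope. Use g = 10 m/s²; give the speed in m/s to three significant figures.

At the maximum speed, friction acts down the slope at its limiting value f = μN. Radially (horizontal, toward centre): N sinθ + μN cosθ = mv²/r. Vertically: N cosθ − μN sinθ = mg.
Dividing: v² = r g (sinθ + μcosθ)/(cosθ − μsinθ).
sinθ + μcosθ = 0.5693 + 0.630×0.8221 = 1.087; cosθ − μsinθ = 0.8221 − 0.630×0.5693 = 0.4635.
v² = 130 × 10.0 × 1.087/0.4635 = 3049 m²/s², so v = 55.22 m/s.

55.2 m/s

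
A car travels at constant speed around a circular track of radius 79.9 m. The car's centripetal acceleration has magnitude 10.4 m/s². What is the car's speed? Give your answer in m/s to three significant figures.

28.8 m/s

a_c = v²/r ⇒ v = √(a_c · r) = √(10.4 × 79.9) = √831.0 = 28.83 m/s.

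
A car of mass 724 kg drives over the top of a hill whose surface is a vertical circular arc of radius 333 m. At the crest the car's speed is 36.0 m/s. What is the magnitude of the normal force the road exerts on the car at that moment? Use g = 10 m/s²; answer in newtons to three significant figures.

4420 N

At the crest the centripetal acceleration points downward (toward the centre of the arc), so mg − N = mv²/r.
N = m(g − v²/r) = 724 × (10.0 − (36.0)²/333) = 724 × (10.0 − 3.892) = 724 × 6.108 = 4422 N.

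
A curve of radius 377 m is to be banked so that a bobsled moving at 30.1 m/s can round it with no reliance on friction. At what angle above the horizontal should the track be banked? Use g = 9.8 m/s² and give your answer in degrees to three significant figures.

13.8°

With no friction, the horizontal component of the normal force provides the centripetal force: N sinθ = mv²/r, while N cosθ = mg vertically.
Dividing: tanθ = v²/(r g) = (30.1)²/(377 × 9.8) = 906.0/3695 = 0.2452.
θ = arctan(0.2452) = 13.78°.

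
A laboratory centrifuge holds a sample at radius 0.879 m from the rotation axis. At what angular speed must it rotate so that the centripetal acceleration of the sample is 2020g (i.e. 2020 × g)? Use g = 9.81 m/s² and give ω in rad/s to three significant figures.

150 rad/s

Centripetal acceleration a_c = ω²r. Setting ω²r = 2020g:
ω = √(2020g / r) = √(2020 × 9.81 / 0.879) = √22540 = 150.1 rad/s.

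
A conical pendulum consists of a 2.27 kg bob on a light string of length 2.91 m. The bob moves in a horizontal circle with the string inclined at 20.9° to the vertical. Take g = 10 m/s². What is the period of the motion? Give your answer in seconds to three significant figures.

3.28 s

r = L sinθ = 1.038 m. From T sinθ = mω²r and T cosθ = mg: tanθ = ω²r/g, so ω² = g tanθ / r = g/(L cosθ).
ω = √(g/(L cosθ)) = √(10.0/(2.91 × 0.9342)) = √3.678 = 1.918 rad/s.
Period = 2π/ω = 3.276 s.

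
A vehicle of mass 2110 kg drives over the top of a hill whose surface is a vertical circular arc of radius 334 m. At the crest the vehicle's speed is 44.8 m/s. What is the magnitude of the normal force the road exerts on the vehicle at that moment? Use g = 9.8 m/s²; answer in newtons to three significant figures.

8000 N

At the crest the centripetal acceleration points downward (toward the centre of the arc), so mg − N = mv²/r.
N = m(g − v²/r) = 2110 × (9.8 − (44.8)²/334) = 2110 × (9.8 − 6.009) = 2110 × 3.791 = 7999 N.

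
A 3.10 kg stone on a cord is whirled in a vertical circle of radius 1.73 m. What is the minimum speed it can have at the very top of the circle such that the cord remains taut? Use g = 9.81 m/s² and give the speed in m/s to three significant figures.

4.12 m/s

At the highest point the centre is directly below, so both the weight and T act inward: T + mg = mv²/r.
At minimum speed T → 0, so mg = mv_min²/r ⇒ v_min = √(g r) = √(9.81 × 1.73) = 4.120 m/s.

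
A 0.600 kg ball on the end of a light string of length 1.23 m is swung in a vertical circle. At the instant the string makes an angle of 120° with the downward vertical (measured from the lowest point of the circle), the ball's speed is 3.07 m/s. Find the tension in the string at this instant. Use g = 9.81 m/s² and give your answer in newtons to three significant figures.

1.65 N

Take the radial direction toward the centre of the circle as positive. The component of the weight along the string toward the centre is −mg cos φ (φ measured from the bottom), so Newton's second law along the string gives T − mg cos φ = m v²/r.
cos 120° = -0.5000, so T = m(v²/r + g cos φ) = 0.600 × ((3.07)²/1.23 + 9.81 × -0.5000) = 0.600 × (7.663 + (-4.905)) = 0.600 × 2.758 = 1.655 N.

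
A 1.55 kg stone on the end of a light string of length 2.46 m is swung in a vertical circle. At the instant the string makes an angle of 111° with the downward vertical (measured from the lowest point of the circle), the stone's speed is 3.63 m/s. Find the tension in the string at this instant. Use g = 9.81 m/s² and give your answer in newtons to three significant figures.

2.85 N

Take the radial direction toward the centre of the circle as positive. The component of the weight along the string toward the centre is −mg cos φ (φ measured from the bottom), so Newton's second law along the string gives T − mg cos φ = m v²/r.
cos 111° = -0.3584, so T = m(v²/r + g cos φ) = 1.55 × ((3.63)²/2.46 + 9.81 × -0.3584) = 1.55 × (5.356 + (-3.516)) = 1.55 × 1.841 = 2.853 N.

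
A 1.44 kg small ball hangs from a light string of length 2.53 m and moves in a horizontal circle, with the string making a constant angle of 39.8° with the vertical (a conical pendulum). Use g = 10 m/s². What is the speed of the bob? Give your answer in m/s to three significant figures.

3.67 m/s

The radius of the circle is r = L sinθ = 2.53 × sin 39.8° = 1.619 m.
Horizontally T sinθ = mv²/r and vertically T cosθ = mg, so tanθ = v²/(rg).
v = √(r g tanθ) = √(1.619 × 10.0 × 0.8332) = √13.49 = 3.673 m/s.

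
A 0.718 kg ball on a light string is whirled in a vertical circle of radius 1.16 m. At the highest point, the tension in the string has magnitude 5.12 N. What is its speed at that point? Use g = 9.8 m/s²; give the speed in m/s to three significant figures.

At the top, T + mg = mv²/r, so v = √(r(T/m + g)) = √(1.16 × (5.12/0.718 + 9.8)) = √(1.16 × 16.93) = √19.64 = 4.432 m/s.

4.43 m/s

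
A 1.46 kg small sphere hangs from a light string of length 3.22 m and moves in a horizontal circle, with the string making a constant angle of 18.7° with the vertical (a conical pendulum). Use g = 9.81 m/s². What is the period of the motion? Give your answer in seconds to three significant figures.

3.50 s

r = L sinθ = 1.032 m. From T sinθ = mω²r and T cosθ = mg: tanθ = ω²r/g, so ω² = g tanθ / r = g/(L cosθ).
ω = √(g/(L cosθ)) = √(9.81/(3.22 × 0.9472)) = √3.216 = 1.793 rad/s.
Period = 2π/ω = 3.503 s.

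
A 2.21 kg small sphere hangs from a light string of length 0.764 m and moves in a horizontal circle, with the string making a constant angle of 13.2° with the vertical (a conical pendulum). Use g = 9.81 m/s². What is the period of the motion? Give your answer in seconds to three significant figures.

r = L sinθ = 0.1745 m. From T sinθ = mω²r and T cosθ = mg: tanθ = ω²r/g, so ω² = g tanθ / r = g/(L cosθ).
ω = √(g/(L cosθ)) = √(9.81/(0.764 × 0.9736)) = √13.19 = 3.632 rad/s.
Period = 2π/ω = 1.730 s.

1.73 s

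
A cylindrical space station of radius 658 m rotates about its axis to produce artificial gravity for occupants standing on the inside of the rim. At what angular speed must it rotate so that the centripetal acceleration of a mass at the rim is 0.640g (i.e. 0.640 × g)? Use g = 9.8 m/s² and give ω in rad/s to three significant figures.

Centripetal acceleration a_c = ω²r. Setting ω²r = 0.640g:
ω = √(0.640g / r) = √(0.640 × 9.8 / 658) = √0.009532 = 0.09763 rad/s.

0.0976 rad/s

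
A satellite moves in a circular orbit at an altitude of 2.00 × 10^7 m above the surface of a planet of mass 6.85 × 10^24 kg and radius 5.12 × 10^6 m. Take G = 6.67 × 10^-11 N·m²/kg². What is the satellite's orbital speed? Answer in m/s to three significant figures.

4260 m/s

Orbital radius r = R + h = 5.12 × 10^6 + 2.00 × 10^7 = 2.512 × 10^7 m.
Gravity supplies the centripetal force: G M m / r² = m v² / r, so v = √(GM/r).
v = √(6.67 × 10^-11 × 6.85 × 10^24 / 2.512 × 10^7) = √(1.819 × 10^7) = 4265 m/s.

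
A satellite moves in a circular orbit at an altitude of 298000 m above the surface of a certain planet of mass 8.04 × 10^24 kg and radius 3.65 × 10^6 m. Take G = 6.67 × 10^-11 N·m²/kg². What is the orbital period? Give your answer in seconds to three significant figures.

r = R + h = 3.65 × 10^6 + 298000 = 3.948 × 10^6 m. Gravity provides the centripetal force: G M m / r² = m v² / r ⇒ v = √(GM/r) = 11650 m/s.
T = 2πr/v = 2π × 3.948 × 10^6 / 11650 = 2128 s.

2130 s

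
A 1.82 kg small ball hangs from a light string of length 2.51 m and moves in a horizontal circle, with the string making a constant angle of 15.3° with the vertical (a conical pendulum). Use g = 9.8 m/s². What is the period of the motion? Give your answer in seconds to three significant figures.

r = L sinθ = 0.6623 m. From T sinθ = mω²r and T cosθ = mg: tanθ = ω²r/g, so ω² = g tanθ / r = g/(L cosθ).
ω = √(g/(L cosθ)) = √(9.8/(2.51 × 0.9646)) = √4.048 = 2.012 rad/s.
Period = 2π/ω = 3.123 s.

3.12 s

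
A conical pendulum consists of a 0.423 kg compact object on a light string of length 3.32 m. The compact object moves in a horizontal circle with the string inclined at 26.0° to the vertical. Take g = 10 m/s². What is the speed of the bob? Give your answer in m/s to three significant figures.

2.66 m/s

The radius of the circle is r = L sinθ = 3.32 × sin 26.0° = 1.455 m.
Horizontally T sinθ = mv²/r and vertically T cosθ = mg, so tanθ = v²/(rg).
v = √(r g tanθ) = √(1.455 × 10.0 × 0.4877) = √7.098 = 2.664 m/s.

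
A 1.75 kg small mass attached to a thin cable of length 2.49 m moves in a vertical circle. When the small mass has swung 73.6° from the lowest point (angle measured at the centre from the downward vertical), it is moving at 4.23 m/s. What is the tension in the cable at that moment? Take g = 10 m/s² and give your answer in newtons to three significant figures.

17.5 N

Take the radial direction toward the centre of the circle as positive. The component of the weight along the string toward the centre is −mg cos φ (φ measured from the bottom), so Newton's second law along the string gives T − mg cos φ = m v²/r.
cos 73.6° = 0.2823, so T = m(v²/r + g cos φ) = 1.75 × ((4.23)²/2.49 + 10.0 × 0.2823) = 1.75 × (7.186 + (2.823)) = 1.75 × 10.01 = 17.52 N.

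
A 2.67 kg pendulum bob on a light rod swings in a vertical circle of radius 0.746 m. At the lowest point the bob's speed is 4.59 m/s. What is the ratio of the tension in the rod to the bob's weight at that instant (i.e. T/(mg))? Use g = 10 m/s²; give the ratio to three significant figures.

3.82

At the bottom, T − mg = mv²/r, so T = m(v²/r + g) and T/(mg) = v²/(rg) + 1 = (4.59)²/(0.746 × 10.0) + 1 = 2.824 + 1 = 3.824.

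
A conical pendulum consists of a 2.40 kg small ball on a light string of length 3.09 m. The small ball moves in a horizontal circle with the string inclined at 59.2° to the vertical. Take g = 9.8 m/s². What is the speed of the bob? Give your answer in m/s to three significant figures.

6.61 m/s

The radius of the circle is r = L sinθ = 3.09 × sin 59.2° = 2.654 m.
Horizontally T sinθ = mv²/r and vertically T cosθ = mg, so tanθ = v²/(rg).
v = √(r g tanθ) = √(2.654 × 9.8 × 1.678) = √43.63 = 6.606 m/s.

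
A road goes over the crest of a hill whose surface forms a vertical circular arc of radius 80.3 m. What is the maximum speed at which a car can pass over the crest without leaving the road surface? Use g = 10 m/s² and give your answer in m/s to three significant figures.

28.3 m/s

At the crest the centre of the circle is below the car, so the net downward (centripetal) force is mg − N = mv²/r.
The car leaves the road when N → 0, giving v_max = √(g r) = √(10.0 × 80.3) = 28.34 m/s.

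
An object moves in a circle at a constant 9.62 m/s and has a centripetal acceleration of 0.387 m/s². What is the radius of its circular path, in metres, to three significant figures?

239 m

a_c = v²/r ⇒ r = v²/a_c = (9.62)²/0.387 = 92.54/0.387 = 239.1 m.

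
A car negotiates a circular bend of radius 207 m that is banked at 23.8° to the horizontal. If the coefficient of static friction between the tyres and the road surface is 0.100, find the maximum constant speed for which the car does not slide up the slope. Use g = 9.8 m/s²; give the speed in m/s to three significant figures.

33.9 m/s

At the maximum speed, friction acts down the slope at its limiting value f = μN. Radially (horizontal, toward centre): N sinθ + μN cosθ = mv²/r. Vertically: N cosθ − μN sinθ = mg.
Dividing: v² = r g (sinθ + μcosθ)/(cosθ − μsinθ).
sinθ + μcosθ = 0.4035 + 0.100×0.9150 = 0.4950; cosθ − μsinθ = 0.9150 − 0.100×0.4035 = 0.8746.
v² = 207 × 9.8 × 0.4950/0.8746 = 1148 m²/s², so v = 33.89 m/s.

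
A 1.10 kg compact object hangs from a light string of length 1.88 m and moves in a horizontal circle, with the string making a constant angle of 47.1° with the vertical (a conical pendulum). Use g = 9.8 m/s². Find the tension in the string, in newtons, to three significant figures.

Vertically the bob has no acceleration, so T cosθ = mg.
T = mg/cosθ = 1.10 × 9.8 / cos 47.1° = 10.78/0.6807 = 15.84 N.

15.8 N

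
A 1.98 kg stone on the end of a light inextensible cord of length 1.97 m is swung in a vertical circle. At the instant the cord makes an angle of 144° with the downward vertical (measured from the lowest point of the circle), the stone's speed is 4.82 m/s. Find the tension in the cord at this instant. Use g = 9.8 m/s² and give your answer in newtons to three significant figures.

Take the radial direction toward the centre of the circle as positive. The component of the weight along the string toward the centre is −mg cos φ (φ measured from the bottom), so Newton's second law along the string gives T − mg cos φ = m v²/r.
cos 144° = -0.8090, so T = m(v²/r + g cos φ) = 1.98 × ((4.82)²/1.97 + 9.8 × -0.8090) = 1.98 × (11.79 + (-7.928)) = 1.98 × 3.865 = 7.652 N.

7.65 N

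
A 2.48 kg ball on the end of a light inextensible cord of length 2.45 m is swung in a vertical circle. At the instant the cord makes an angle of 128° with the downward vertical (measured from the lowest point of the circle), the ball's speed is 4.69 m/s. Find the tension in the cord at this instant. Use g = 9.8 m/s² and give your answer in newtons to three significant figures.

7.30 N

Take the radial direction toward the centre of the circle as positive. The component of the weight along the string toward the centre is −mg cos φ (φ measured from the bottom), so Newton's second law along the string gives T − mg cos φ = m v²/r.
cos 128° = -0.6157, so T = m(v²/r + g cos φ) = 2.48 × ((4.69)²/2.45 + 9.8 × -0.6157) = 2.48 × (8.978 + (-6.033)) = 2.48 × 2.945 = 7.302 N.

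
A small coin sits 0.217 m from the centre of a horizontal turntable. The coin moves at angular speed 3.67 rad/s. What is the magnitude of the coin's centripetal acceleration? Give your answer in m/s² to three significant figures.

2.92 m/s²

v = ωr = 3.67 × 0.217 = 0.7964 m/s.
a_c = v²/r = (0.7964)²/0.217 = 0.6342/0.217 = 2.923 m/s².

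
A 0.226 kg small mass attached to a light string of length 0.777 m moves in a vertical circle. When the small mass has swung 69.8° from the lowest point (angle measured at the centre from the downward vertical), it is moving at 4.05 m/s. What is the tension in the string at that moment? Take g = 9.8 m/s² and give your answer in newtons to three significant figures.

5.54 N

Take the radial direction toward the centre of the circle as positive. The component of the weight along the string toward the centre is −mg cos φ (φ measured from the bottom), so Newton's second law along the string gives T − mg cos φ = m v²/r.
cos 69.8° = 0.3453, so T = m(v²/r + g cos φ) = 0.226 × ((4.05)²/0.777 + 9.8 × 0.3453) = 0.226 × (21.11 + (3.384)) = 0.226 × 24.49 = 5.536 N.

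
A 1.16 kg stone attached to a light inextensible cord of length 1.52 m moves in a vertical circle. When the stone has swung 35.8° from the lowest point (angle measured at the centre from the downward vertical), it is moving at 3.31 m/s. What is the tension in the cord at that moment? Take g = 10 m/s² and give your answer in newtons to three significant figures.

17.8 N

Take the radial direction toward the centre of the circle as positive. The component of the weight along the string toward the centre is −mg cos φ (φ measured from the bottom), so Newton's second law along the string gives T − mg cos φ = m v²/r.
cos 35.8° = 0.8111, so T = m(v²/r + g cos φ) = 1.16 × ((3.31)²/1.52 + 10.0 × 0.8111) = 1.16 × (7.208 + (8.111)) = 1.16 × 15.32 = 17.77 N.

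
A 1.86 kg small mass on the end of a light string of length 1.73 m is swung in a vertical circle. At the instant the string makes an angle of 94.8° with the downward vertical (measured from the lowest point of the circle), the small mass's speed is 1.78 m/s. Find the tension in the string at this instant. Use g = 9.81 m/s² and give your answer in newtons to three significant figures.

1.88 N

Take the radial direction toward the centre of the circle as positive. The component of the weight along the string toward the centre is −mg cos φ (φ measured from the bottom), so Newton's second law along the string gives T − mg cos φ = m v²/r.
cos 94.8° = -0.08368, so T = m(v²/r + g cos φ) = 1.86 × ((1.78)²/1.73 + 9.81 × -0.08368) = 1.86 × (1.831 + (-0.8209)) = 1.86 × 1.011 = 1.880 N.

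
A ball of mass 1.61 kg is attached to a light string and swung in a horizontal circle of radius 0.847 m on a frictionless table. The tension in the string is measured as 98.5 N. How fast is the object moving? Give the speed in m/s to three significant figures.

T = m v²/r ⇒ v = √(T r / m) = √(98.5 × 0.847 / 1.61) = √51.82 = 7.199 m/s.

7.20 m/s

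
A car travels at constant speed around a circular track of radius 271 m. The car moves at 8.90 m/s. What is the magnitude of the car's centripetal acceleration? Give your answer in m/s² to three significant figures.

0.292 m/s²

a_c = v²/r = (8.900)²/271 = 79.21/271 = 0.2923 m/s².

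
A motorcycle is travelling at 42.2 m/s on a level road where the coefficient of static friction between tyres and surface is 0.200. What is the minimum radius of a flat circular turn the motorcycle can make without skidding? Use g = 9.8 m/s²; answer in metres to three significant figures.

909 m

At the limit, μ_s m g = m v²/r, so r_min = v²/(μ_s g) = (42.2)²/(0.200 × 9.8) = 1781/1.960 = 908.6 m.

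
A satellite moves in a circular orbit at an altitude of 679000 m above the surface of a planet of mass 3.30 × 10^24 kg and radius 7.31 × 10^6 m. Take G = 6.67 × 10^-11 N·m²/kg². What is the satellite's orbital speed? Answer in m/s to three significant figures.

5250 m/s

Orbital radius r = R + h = 7.31 × 10^6 + 679000 = 7.989 × 10^6 m.
Gravity supplies the centripetal force: G M m / r² = m v² / r, so v = √(GM/r).
v = √(6.67 × 10^-11 × 3.30 × 10^24 / 7.989 × 10^6) = √(2.755 × 10^7) = 5249 m/s.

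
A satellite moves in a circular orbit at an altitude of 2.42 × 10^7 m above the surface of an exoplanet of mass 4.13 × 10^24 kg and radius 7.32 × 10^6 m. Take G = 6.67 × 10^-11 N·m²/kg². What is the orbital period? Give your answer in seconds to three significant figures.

r = R + h = 7.32 × 10^6 + 2.42 × 10^7 = 3.152 × 10^7 m. Gravity provides the centripetal force: G M m / r² = m v² / r ⇒ v = √(GM/r) = 2956 m/s.
T = 2πr/v = 2π × 3.152 × 10^7 / 2956 = 66990 s.

67000 s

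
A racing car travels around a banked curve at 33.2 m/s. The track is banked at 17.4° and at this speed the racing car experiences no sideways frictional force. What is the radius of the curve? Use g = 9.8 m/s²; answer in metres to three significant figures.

Frictionless banking: tanθ = v²/(rg), so r = v²/(g tanθ).
r = (33.2)²/(9.8 × tan 17.4°) = 1102/(9.8 × 0.3134) = 1102/3.071 = 358.9 m.

359 m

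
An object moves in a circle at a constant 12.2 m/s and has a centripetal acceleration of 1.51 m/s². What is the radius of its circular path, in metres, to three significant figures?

a_c = v²/r ⇒ r = v²/a_c = (12.2)²/1.51 = 148.8/1.51 = 98.57 m.

98.6 m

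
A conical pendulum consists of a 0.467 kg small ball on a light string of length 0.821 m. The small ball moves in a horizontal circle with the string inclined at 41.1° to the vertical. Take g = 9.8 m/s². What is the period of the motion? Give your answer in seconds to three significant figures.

1.58 s

r = L sinθ = 0.5397 m. From T sinθ = mω²r and T cosθ = mg: tanθ = ω²r/g, so ω² = g tanθ / r = g/(L cosθ).
ω = √(g/(L cosθ)) = √(9.8/(0.821 × 0.7536)) = √15.84 = 3.980 rad/s.
Period = 2π/ω = 1.579 s.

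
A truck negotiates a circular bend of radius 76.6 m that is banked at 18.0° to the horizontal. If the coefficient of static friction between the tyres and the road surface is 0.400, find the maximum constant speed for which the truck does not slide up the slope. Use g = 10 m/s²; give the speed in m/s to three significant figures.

25.3 m/s

At the maximum speed, friction acts down the slope at its limiting value f = μN. Radially (horizontal, toward centre): N sinθ + μN cosθ = mv²/r. Vertically: N cosθ − μN sinθ = mg.
Dividing: v² = r g (sinθ + μcosθ)/(cosθ − μsinθ).
sinθ + μcosθ = 0.3090 + 0.400×0.9511 = 0.6894; cosθ − μsinθ = 0.9511 − 0.400×0.3090 = 0.8274.
v² = 76.6 × 10.0 × 0.6894/0.8274 = 638.2 m²/s², so v = 25.26 m/s.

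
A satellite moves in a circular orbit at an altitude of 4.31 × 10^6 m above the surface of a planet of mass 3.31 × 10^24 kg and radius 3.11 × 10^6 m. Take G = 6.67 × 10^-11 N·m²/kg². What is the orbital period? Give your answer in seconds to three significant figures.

8550 s

r = R + h = 3.11 × 10^6 + 4.31 × 10^6 = 7.420 × 10^6 m. Gravity provides the centripetal force: G M m / r² = m v² / r ⇒ v = √(GM/r) = 5455 m/s.
T = 2πr/v = 2π × 7.420 × 10^6 / 5455 = 8547 s.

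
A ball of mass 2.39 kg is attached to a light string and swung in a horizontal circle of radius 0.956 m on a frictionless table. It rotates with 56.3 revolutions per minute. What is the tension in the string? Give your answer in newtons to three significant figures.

ω = 56.3 rev/min × 2π/60 = 5.896 rad/s, so v = ωr = 5.896 × 0.956 = 5.636 m/s.
The tension is the only horizontal force, so it supplies the full centripetal force: T = m v²/r = 2.39 × (5.636)²/0.956 = 2.39 × 31.77/0.956 = 79.42 N.

79.4 N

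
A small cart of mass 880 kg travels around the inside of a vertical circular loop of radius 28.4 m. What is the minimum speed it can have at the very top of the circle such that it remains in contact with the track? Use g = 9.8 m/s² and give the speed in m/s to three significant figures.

16.7 m/s

At the highest point the centre is directly below, so both the weight and N act inward: N + mg = mv²/r.
At minimum speed N → 0, so mg = mv_min²/r ⇒ v_min = √(g r) = √(9.8 × 28.4) = 16.68 m/s.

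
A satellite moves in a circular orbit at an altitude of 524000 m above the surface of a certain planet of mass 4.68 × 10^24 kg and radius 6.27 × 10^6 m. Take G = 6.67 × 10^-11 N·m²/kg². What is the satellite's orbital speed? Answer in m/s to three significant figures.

Orbital radius r = R + h = 6.27 × 10^6 + 524000 = 6.794 × 10^6 m.
Gravity supplies the centripetal force: G M m / r² = m v² / r, so v = √(GM/r).
v = √(6.67 × 10^-11 × 4.68 × 10^24 / 6.794 × 10^6) = √(4.595 × 10^7) = 6778 m/s.

6780 m/s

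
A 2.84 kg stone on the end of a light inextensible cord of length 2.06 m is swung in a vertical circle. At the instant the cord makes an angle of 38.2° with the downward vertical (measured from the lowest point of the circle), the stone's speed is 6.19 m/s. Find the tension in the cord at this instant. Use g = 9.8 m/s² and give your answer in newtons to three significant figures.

Take the radial direction toward the centre of the circle as positive. The component of the weight along the string toward the centre is −mg cos φ (φ measured from the bottom), so Newton's second law along the string gives T − mg cos φ = m v²/r.
cos 38.2° = 0.7859, so T = m(v²/r + g cos φ) = 2.84 × ((6.19)²/2.06 + 9.8 × 0.7859) = 2.84 × (18.60 + (7.701)) = 2.84 × 26.30 = 74.70 N.

74.7 N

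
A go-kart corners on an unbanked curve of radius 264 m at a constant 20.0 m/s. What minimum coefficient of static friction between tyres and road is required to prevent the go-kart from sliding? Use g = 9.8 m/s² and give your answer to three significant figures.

Friction provides the centripetal force: μ_s m g = m v²/r, so μ_s = v²/(g r) = (20.00)²/(9.8 × 264) = 400.0/2587 = 0.1546.

0.155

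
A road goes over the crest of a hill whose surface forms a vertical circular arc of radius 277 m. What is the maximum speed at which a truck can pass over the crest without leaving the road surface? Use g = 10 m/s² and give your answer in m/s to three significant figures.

At the crest the centre of the circle is below the truck, so the net downward (centripetal) force is mg − N = mv²/r.
The truck leaves the road when N → 0, giving v_max = √(g r) = √(10.0 × 277) = 52.63 m/s.

52.6 m/s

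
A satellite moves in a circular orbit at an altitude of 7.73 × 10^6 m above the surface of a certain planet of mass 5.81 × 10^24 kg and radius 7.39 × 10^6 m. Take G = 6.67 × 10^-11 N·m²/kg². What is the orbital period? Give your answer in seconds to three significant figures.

r = R + h = 7.39 × 10^6 + 7.73 × 10^6 = 1.512 × 10^7 m. Gravity provides the centripetal force: G M m / r² = m v² / r ⇒ v = √(GM/r) = 5063 m/s.
T = 2πr/v = 2π × 1.512 × 10^7 / 5063 = 18770 s.

18800 s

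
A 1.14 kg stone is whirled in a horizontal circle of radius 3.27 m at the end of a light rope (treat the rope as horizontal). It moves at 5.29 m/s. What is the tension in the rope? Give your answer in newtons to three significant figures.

9.76 N

The tension is the only horizontal force, so it supplies the full centripetal force: T = m v²/r = 1.14 × (5.290)²/3.27 = 1.14 × 27.98/3.27 = 9.756 N.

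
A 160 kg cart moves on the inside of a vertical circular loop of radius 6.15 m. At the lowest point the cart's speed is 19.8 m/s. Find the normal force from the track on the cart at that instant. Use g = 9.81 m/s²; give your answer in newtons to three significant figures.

11800 N

At the lowest point, N points up (toward the centre) and the weight mg points down (away from the centre), so the net inward force is N − mg = mv²/r.
N = m(v²/r + g) = 160 × ((19.8)²/6.15 + 9.81) = 160 × (63.75 + 9.81) = 160 × 73.56 = 11770 N.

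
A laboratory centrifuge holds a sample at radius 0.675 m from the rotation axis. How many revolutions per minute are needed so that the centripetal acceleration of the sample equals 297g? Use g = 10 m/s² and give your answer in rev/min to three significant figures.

Require ω²r = 297g, so ω = √(297 × 10.0/0.675) = 66.33 rad/s.
In rev/min: ω × 60/(2π) = 66.33 × 60/(2π) = 633.4 rev/min.

633 rev/min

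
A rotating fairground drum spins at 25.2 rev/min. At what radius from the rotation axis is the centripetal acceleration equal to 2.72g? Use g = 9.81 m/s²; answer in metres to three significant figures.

3.83 m

ω = 25.2 rev/min × 2π/60 = 2.639 rad/s.
a_c = ω²r = 2.72g ⇒ r = 2.72 × 9.81 / (2.639)² = 26.68/6.964 = 3.832 m.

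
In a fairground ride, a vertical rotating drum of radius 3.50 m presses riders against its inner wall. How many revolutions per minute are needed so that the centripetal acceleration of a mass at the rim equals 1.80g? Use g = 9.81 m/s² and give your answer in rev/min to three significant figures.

21.4 rev/min

Require ω²r = 1.80g, so ω = √(1.80 × 9.81/3.50) = 2.246 rad/s.
In rev/min: ω × 60/(2π) = 2.246 × 60/(2π) = 21.45 rev/min.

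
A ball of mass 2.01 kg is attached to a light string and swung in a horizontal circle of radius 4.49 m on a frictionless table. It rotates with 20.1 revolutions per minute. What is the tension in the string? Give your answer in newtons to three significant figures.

40.0 N

ω = 20.1 rev/min × 2π/60 = 2.105 rad/s, so v = ωr = 2.105 × 4.49 = 9.451 m/s.
The tension is the only horizontal force, so it supplies the full centripetal force: T = m v²/r = 2.01 × (9.451)²/4.49 = 2.01 × 89.32/4.49 = 39.98 N.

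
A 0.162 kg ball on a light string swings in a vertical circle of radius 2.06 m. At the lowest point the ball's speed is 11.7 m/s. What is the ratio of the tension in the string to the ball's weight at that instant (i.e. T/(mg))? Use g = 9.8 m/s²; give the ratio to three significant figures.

At the bottom, T − mg = mv²/r, so T = m(v²/r + g) and T/(mg) = v²/(rg) + 1 = (11.7)²/(2.06 × 9.8) + 1 = 6.781 + 1 = 7.781.

7.78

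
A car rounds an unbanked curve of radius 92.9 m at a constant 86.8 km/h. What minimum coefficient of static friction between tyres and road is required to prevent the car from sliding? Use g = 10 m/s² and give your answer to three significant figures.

0.626

v = 86.8/3.6 = 24.11 m/s.
Friction provides the centripetal force: μ_s m g = m v²/r, so μ_s = v²/(g r) = (24.11)²/(10.0 × 92.9) = 581.3/929.0 = 0.6258.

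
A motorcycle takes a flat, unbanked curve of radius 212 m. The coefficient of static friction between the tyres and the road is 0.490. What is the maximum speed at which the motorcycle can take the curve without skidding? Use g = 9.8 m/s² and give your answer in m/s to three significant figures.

31.9 m/s

On a flat curve, static friction is the only horizontal force, so it must supply the full centripetal force: μ_s m g = m v²/r.
Mass cancels: v_max = √(μ_s g r) = √(0.490 × 9.8 × 212) = √1018 = 31.91 m/s.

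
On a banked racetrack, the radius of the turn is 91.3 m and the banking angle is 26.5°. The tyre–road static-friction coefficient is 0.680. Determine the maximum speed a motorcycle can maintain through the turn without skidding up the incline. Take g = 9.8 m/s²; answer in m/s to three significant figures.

At the maximum speed, friction acts down the slope at its limiting value f = μN. Radially (horizontal, toward centre): N sinθ + μN cosθ = mv²/r. Vertically: N cosθ − μN sinθ = mg.
Dividing: v² = r g (sinθ + μcosθ)/(cosθ − μsinθ).
sinθ + μcosθ = 0.4462 + 0.680×0.8949 = 1.055; cosθ − μsinθ = 0.8949 − 0.680×0.4462 = 0.5915.
v² = 91.3 × 9.8 × 1.055/0.5915 = 1595 m²/s², so v = 39.94 m/s.

39.9 m/s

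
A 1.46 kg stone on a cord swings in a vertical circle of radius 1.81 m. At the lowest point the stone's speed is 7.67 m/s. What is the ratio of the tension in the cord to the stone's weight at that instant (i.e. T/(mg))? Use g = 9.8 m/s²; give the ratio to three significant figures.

At the bottom, T − mg = mv²/r, so T = m(v²/r + g) and T/(mg) = v²/(rg) + 1 = (7.67)²/(1.81 × 9.8) + 1 = 3.317 + 1 = 4.317.

4.32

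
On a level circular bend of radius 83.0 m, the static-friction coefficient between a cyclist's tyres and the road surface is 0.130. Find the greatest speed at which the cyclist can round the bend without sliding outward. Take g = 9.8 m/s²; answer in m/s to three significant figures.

On a flat curve, static friction is the only horizontal force, so it must supply the full centripetal force: μ_s m g = m v²/r.
Mass cancels: v_max = √(μ_s g r) = √(0.130 × 9.8 × 83.0) = √105.7 = 10.28 m/s.

10.3 m/s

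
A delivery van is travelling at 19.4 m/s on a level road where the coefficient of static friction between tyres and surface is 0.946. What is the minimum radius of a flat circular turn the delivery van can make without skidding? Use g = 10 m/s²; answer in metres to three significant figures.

39.8 m

At the limit, μ_s m g = m v²/r, so r_min = v²/(μ_s g) = (19.4)²/(0.946 × 10.0) = 376.4/9.460 = 39.78 m.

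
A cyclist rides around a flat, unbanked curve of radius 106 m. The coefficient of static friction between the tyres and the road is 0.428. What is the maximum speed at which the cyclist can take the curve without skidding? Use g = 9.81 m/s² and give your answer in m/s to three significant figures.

Friction provides the centripetal force on a flat curve. At maximum speed it is at its limiting value: μ_s m g = m v²/r.
Mass cancels: v_max = √(μ_s g r) = √(0.428 × 9.81 × 106) = √445.1 = 21.10 m/s.

21.1 m/s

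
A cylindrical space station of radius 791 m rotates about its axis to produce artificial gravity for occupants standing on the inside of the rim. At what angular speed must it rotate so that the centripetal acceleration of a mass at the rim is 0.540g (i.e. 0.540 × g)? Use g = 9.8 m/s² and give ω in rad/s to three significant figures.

0.0818 rad/s

Centripetal acceleration a_c = ω²r. Setting ω²r = 0.540g:
ω = √(0.540g / r) = √(0.540 × 9.8 / 791) = √0.006690 = 0.08179 rad/s.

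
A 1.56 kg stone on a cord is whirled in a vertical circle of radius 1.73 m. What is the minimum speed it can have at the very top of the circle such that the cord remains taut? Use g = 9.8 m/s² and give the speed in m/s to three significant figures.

At the top, both weight mg and T point toward the centre: T + mg = mv²/r.
At minimum speed T → 0, so mg = mv_min²/r ⇒ v_min = √(g r) = √(9.8 × 1.73) = 4.118 m/s.

4.12 m/s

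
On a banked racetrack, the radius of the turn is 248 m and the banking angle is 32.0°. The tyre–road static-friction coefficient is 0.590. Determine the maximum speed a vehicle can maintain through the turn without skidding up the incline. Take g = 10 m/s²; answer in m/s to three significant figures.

69.1 m/s

At the maximum speed, friction acts down the slope at its limiting value f = μN. Radially (horizontal, toward centre): N sinθ + μN cosθ = mv²/r. Vertically: N cosθ − μN sinθ = mg.
Dividing: v² = r g (sinθ + μcosθ)/(cosθ − μsinθ).
sinθ + μcosθ = 0.5299 + 0.590×0.8480 = 1.030; cosθ − μsinθ = 0.8480 − 0.590×0.5299 = 0.5354.
v² = 248 × 10.0 × 1.030/0.5354 = 4772 m²/s², so v = 69.08 m/s.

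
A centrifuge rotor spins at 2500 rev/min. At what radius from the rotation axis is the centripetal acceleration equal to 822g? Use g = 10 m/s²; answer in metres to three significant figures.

0.120 m

ω = 2500 rev/min × 2π/60 = 261.8 rad/s.
a_c = ω²r = 822g ⇒ r = 822 × 10.0 / (261.8)² = 8220/68540 = 0.1199 m.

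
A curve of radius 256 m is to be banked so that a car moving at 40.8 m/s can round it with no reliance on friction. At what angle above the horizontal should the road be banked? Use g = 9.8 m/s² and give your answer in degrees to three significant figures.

33.6°

With no friction, the horizontal component of the normal force provides the centripetal force: N sinθ = mv²/r, while N cosθ = mg vertically.
Dividing: tanθ = v²/(r g) = (40.8)²/(256 × 9.8) = 1665/2509 = 0.6635.
θ = arctan(0.6635) = 33.57°.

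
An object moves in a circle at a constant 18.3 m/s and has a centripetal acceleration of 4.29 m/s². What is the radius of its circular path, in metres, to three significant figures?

a_c = v²/r ⇒ r = v²/a_c = (18.3)²/4.29 = 334.9/4.29 = 78.06 m.

78.1 m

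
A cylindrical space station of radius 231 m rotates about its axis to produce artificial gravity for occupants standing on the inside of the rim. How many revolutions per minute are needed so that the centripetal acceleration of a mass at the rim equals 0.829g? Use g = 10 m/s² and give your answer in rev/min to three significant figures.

Require ω²r = 0.829g, so ω = √(0.829 × 10.0/231) = 0.1894 rad/s.
In rev/min: ω × 60/(2π) = 0.1894 × 60/(2π) = 1.809 rev/min.

1.81 rev/min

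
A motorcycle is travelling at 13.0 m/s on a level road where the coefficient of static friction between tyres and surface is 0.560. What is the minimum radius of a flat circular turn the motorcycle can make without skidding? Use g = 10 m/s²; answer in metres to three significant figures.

At the limit, μ_s m g = m v²/r, so r_min = v²/(μ_s g) = (13.0)²/(0.560 × 10.0) = 169.0/5.600 = 30.18 m.

30.2 m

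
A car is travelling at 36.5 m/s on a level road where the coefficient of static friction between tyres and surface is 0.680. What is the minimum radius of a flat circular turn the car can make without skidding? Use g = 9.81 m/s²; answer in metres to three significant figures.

200 m

At the limit, μ_s m g = m v²/r, so r_min = v²/(μ_s g) = (36.5)²/(0.680 × 9.81) = 1332/6.671 = 199.7 m.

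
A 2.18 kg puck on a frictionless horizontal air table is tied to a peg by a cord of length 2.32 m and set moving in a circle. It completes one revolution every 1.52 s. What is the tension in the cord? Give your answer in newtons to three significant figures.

v = 2πr/T = 2π × 2.32/1.52 = 9.590 m/s.
The tension is the only horizontal force, so it supplies the full centripetal force: T = m v²/r = 2.18 × (9.590)²/2.32 = 2.18 × 91.97/2.32 = 86.42 N.

86.4 N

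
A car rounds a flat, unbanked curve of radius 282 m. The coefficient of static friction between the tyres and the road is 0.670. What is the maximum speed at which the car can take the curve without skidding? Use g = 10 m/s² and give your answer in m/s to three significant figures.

The only inward force on a level bend is static friction, so at the limit f_s = μ_s N = μ_s m g = m v²/r.
Mass cancels: v_max = √(μ_s g r) = √(0.670 × 10.0 × 282) = √1889 = 43.47 m/s.

43.5 m/s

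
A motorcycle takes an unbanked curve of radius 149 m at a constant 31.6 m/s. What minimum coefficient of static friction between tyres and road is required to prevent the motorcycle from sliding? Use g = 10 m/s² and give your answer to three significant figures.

Friction provides the centripetal force: μ_s m g = m v²/r, so μ_s = v²/(g r) = (31.60)²/(10.0 × 149) = 998.6/1490 = 0.6702.

0.670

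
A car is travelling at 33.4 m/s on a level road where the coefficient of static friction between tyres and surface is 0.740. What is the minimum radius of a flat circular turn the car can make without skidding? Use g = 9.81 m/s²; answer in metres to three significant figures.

At the limit, μ_s m g = m v²/r, so r_min = v²/(μ_s g) = (33.4)²/(0.740 × 9.81) = 1116/7.259 = 153.7 m.

154 m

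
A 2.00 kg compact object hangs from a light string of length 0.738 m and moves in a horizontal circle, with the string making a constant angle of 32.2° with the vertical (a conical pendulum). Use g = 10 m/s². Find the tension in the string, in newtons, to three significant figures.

Vertically the bob has no acceleration, so T cosθ = mg.
T = mg/cosθ = 2.00 × 10.0 / cos 32.2° = 20.00/0.8462 = 23.64 N.

23.6 N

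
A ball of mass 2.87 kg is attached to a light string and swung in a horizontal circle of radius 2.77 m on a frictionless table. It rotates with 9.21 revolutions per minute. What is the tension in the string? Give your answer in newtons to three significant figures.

7.39 N

ω = 9.21 rev/min × 2π/60 = 0.9645 rad/s, so v = ωr = 0.9645 × 2.77 = 2.672 m/s.
The tension is the only horizontal force, so it supplies the full centripetal force: T = m v²/r = 2.87 × (2.672)²/2.77 = 2.87 × 7.137/2.77 = 7.395 N.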